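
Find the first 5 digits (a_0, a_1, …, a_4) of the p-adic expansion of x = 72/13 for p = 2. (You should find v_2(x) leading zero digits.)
(a_0, …, a_4) = (0, 0, 0, 1, 0)

v_2(72/13) = 3, so a_0 = ... = a_2 = 0. Factor out: x = 2^3 · u with u = 9/13 a unit in ℤ_2. Expand u iteratively via a_{v+i} = u_i mod 2, u_{i+1} = (u_i − a_{v+i})/2:
  u_0 = 9/13;  a_3 = 1;  u_1 = (u_0 − 1)/2 = -2/13
  u_1 = -2/13;  a_4 = 0;  u_2 = (u_1 − 0)/2 = -1/13
Digits: (0, 0, 0, 1, 0).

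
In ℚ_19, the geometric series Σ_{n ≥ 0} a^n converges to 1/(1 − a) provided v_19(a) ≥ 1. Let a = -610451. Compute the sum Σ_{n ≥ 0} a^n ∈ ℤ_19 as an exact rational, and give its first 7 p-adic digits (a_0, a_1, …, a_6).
Σ a^n = 1/(1 − a) = 1/610452;  first 7 digits = (1, 0, 0, 6, 14, 18, 16)

v_19(a) = 3 ≥ 1, so the series converges in ℤ_19 to 1/(1 − a) = 1/(1 − (-610451)) = 1/610452. Expand this rational in ℤ_19: compute digits iteratively via d_i = x_i mod 19, x_{i+1} = (x_i − d_i)/19. The first 7 digits are (1, 0, 0, 6, 14, 18, 16).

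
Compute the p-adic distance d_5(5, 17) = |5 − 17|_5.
d_5(5, 17) = 1

Step 1 — x − y = 5 − 17 = -12. Step 2 — v_5(-12) = 0 (factor: -12 = −(5^0 · 12); the sign does not affect v_p). Step 3 — |x − y|_5 = 5^{0} = 1.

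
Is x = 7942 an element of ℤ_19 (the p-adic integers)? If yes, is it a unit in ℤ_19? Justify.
x ∈ ℤ_19 but not a unit; v_19(x) = 2 > 0

ℤ_19 = {x ∈ ℚ_19 : v_19(x) ≥ 0} and ℤ_19^× = {x ∈ ℤ_19 : v_19(x) = 0}. Here v_19(7942) = v_19(num) − v_19(den) = 2; compare against these criteria.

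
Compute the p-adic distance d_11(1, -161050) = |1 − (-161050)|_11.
d_11(1, -161050) = 1/161051

Step 1 — x − y = 1 − (-161050) = 161051. Step 2 — v_11(161051) = 5 (factor: 161051 = (11^5 · 1); the sign does not affect v_p). Step 3 — |x − y|_11 = 11^{-5} = 1/161051.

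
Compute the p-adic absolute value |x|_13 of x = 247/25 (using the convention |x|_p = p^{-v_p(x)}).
|247/25|_13 = 1/13

Step 1 — compute v_13(x) by factoring powers of 13 out of the numerator and denominator: v_13(247/25) = 1. Step 2 — apply |x|_p = p^{-v_p(x)} = 13^{-1} = 1/13.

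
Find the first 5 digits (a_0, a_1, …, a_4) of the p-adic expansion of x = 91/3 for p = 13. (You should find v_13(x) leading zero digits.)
(a_0, …, a_4) = (0, 11, 8, 8, 8)

v_13(91/3) = 1, so a_0 = ... = a_0 = 0. Factor out: x = 13^1 · u with u = 7/3 a unit in ℤ_13. Expand u iteratively via a_{v+i} = u_i mod 13, u_{i+1} = (u_i − a_{v+i})/13:
  u_0 = 7/3;  a_1 = 11;  u_1 = (u_0 − 11)/13 = -2/3
  u_1 = -2/3;  a_2 = 8;  u_2 = (u_1 − 8)/13 = -2/3
  u_2 = -2/3;  a_3 = 8;  u_3 = (u_2 − 8)/13 = -2/3
  u_3 = -2/3;  a_4 = 8;  u_4 = (u_3 − 8)/13 = -2/3
Digits: (0, 11, 8, 8, 8).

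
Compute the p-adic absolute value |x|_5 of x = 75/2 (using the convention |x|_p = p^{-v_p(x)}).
|75/2|_5 = 1/25

Step 1 — compute v_5(x) by factoring powers of 5 out of the numerator and denominator: v_5(75/2) = 2. Step 2 — apply |x|_p = p^{-v_p(x)} = 5^{-2} = 1/25.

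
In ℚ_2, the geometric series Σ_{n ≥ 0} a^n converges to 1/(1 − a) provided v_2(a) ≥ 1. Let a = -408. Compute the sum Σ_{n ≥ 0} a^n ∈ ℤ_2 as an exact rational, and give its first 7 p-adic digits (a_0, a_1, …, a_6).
Σ a^n = 1/(1 − a) = 1/409;  first 7 digits = (1, 0, 0, 1, 0, 1, 0)

v_2(a) = 3 ≥ 1, so the series converges in ℤ_2 to 1/(1 − a) = 1/(1 − (-408)) = 1/409. Expand this rational in ℤ_2: compute digits iteratively via d_i = x_i mod 2, x_{i+1} = (x_i − d_i)/2. The first 7 digits are (1, 0, 0, 1, 0, 1, 0).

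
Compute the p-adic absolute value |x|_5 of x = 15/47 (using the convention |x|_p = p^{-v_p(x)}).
|15/47|_5 = 1/5

Step 1 — compute v_5(x) by factoring powers of 5 out of the numerator and denominator: v_5(15/47) = 1. Step 2 — apply |x|_p = p^{-v_p(x)} = 5^{-1} = 1/5.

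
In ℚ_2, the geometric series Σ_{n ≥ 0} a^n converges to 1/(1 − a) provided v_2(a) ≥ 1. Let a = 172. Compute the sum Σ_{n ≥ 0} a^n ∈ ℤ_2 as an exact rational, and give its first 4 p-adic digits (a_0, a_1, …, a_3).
Σ a^n = 1/(1 − a) = -1/171;  first 4 digits = (1, 0, 1, 1)

v_2(a) = 2 ≥ 1, so the series converges in ℤ_2 to 1/(1 − a) = 1/(1 − 172) = -1/171. Expand this rational in ℤ_2: compute digits iteratively via d_i = x_i mod 2, x_{i+1} = (x_i − d_i)/2. The first 4 digits are (1, 0, 1, 1).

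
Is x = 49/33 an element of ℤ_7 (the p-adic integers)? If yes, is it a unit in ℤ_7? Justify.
x ∈ ℤ_7 but not a unit; v_7(x) = 2 > 0

ℤ_7 = {x ∈ ℚ_7 : v_7(x) ≥ 0} and ℤ_7^× = {x ∈ ℤ_7 : v_7(x) = 0}. Here v_7(49/33) = v_7(num) − v_7(den) = 2; compare against these criteria.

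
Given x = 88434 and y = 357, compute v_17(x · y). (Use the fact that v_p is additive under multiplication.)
v_17(31570938) = 4

v_p(x) = 3 (factor: 88434 = 17^3 · 18); v_p(y) = 1 (factor: 357 = 17^1 · 21). Additivity: v_p(xy) = v_p(x) + v_p(y) = 3 + 1 = 4. (Direct check: xy = 31570938 = 17^4 · (378).)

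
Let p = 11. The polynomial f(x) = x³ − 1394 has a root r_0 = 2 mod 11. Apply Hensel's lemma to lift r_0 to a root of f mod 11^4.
r_3 = 14577 (mod 14641)

Hensel: r_{i+1} = r_i − f(r_i)/f′(r_i) mod 11^{i+2}, where f′(x) = 3x². Iterate:
  r_0 = 2 (mod 11)
  r_1 = 57 (mod 121)
  r_2 = 1267 (mod 1331)
  r_3 = 14577 (mod 14641)
Final: r = 14577 with f(r) ≡ 0 mod 11^4.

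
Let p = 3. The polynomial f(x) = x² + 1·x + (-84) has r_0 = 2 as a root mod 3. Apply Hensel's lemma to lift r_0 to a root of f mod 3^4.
r_3 = 32 (mod 81)

Hensel: r_{i+1} = r_i − f(r_i)·(f′(r_i))^{-1} mod 3^{i+2}, f′(x) = 2x + 1. Iterate:
  r_0 = 2 (mod 3)
  r_1 = 5 (mod 9)
  r_2 = 5 (mod 27)
  r_3 = 32 (mod 81)
Final: r = 32 satisfies f(r) ≡ 0 mod 3^4.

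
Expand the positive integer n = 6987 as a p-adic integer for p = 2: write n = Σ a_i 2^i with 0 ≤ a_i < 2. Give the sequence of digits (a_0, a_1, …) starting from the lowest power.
(a_0, a_1, …) = (1, 1, 0, 1, 0, 0, 1, 0, 1, 1, 0, 1, 1)

Repeated division by 2 gives the digits low-to-high: 6987 = 1 + 1·2^1 + 1·2^3 + 1·2^6 + 1·2^8 + 1·2^9 + 1·2^11 + 1·2^12. Digit sequence: (1, 1, 0, 1, 0, 0, 1, 0, 1, 1, 0, 1, 1).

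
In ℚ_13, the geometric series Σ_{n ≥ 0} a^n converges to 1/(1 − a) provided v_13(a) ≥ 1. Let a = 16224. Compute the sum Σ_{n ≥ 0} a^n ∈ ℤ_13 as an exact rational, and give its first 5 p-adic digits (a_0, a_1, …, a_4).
Σ a^n = 1/(1 − a) = -1/16223;  first 5 digits = (1, 0, 5, 7, 12)

v_13(a) = 2 ≥ 1, so the series converges in ℤ_13 to 1/(1 − a) = 1/(1 − 16224) = -1/16223. Expand this rational in ℤ_13: compute digits iteratively via d_i = x_i mod 13, x_{i+1} = (x_i − d_i)/13. The first 5 digits are (1, 0, 5, 7, 12).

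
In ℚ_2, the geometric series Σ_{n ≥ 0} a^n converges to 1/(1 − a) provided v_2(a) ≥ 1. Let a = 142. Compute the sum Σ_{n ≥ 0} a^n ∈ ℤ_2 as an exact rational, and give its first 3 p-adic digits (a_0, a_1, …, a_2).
Σ a^n = 1/(1 − a) = -1/141;  first 3 digits = (1, 1, 0)

v_2(a) = 1 ≥ 1, so the series converges in ℤ_2 to 1/(1 − a) = 1/(1 − 142) = -1/141. Expand this rational in ℤ_2: compute digits iteratively via d_i = x_i mod 2, x_{i+1} = (x_i − d_i)/2. The first 3 digits are (1, 1, 0).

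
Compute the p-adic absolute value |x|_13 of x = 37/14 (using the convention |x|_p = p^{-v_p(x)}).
|37/14|_13 = 1

Step 1 — compute v_13(x) by factoring powers of 13 out of the numerator and denominator: v_13(37/14) = 0. Step 2 — apply |x|_p = p^{-v_p(x)} = 13^{0} = 1.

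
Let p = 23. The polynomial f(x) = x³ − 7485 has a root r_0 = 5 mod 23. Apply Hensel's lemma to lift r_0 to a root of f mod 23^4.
r_3 = 24155 (mod 279841)

Hensel: r_{i+1} = r_i − f(r_i)/f′(r_i) mod 23^{i+2}, where f′(x) = 3x². Iterate:
  r_0 = 5 (mod 23)
  r_1 = 350 (mod 529)
  r_2 = 11988 (mod 12167)
  r_3 = 24155 (mod 279841)
Final: r = 24155 with f(r) ≡ 0 mod 23^4.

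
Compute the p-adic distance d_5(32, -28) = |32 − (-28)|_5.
d_5(32, -28) = 1/5

Step 1 — x − y = 32 − (-28) = 60. Step 2 — v_5(60) = 1 (factor: 60 = (5^1 · 12); the sign does not affect v_p). Step 3 — |x − y|_5 = 5^{-1} = 1/5.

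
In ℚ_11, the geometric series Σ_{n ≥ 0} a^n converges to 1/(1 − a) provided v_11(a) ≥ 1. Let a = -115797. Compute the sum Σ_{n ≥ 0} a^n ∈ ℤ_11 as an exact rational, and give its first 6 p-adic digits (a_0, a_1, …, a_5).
Σ a^n = 1/(1 − a) = 1/115798;  first 6 digits = (1, 0, 0, 1, 3, 10)

v_11(a) = 3 ≥ 1, so the series converges in ℤ_11 to 1/(1 − a) = 1/(1 − (-115797)) = 1/115798. Expand this rational in ℤ_11: compute digits iteratively via d_i = x_i mod 11, x_{i+1} = (x_i − d_i)/11. The first 6 digits are (1, 0, 0, 1, 3, 10).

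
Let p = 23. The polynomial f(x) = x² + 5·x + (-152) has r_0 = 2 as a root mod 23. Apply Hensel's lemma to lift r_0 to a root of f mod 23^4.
r_3 = 121511 (mod 279841)

Hensel: r_{i+1} = r_i − f(r_i)·(f′(r_i))^{-1} mod 23^{i+2}, f′(x) = 2x + 5. Iterate:
  r_0 = 2 (mod 23)
  r_1 = 370 (mod 529)
  r_2 = 12008 (mod 12167)
  r_3 = 121511 (mod 279841)
Final: r = 121511 satisfies f(r) ≡ 0 mod 23^4.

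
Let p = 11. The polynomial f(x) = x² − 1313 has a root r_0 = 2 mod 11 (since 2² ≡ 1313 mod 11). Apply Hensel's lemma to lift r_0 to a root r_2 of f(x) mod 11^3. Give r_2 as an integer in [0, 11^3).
r_2 = 904 (mod 1331)

Hensel's recurrence: r_{i+1} = r_i − f(r_i)·(f′(r_i))^{-1} mod 11^{i+2}, with f′(x) = 2x. Iterate:
  r_0 = 2 (mod 11)
  r_1 = 57 (mod 121)
  r_2 = 904 (mod 1331)
Final: r_2 = 904, and one checks f(r_2) ≡ 0 mod 11^3.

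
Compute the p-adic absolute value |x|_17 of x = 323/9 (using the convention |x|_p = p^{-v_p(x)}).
|323/9|_17 = 1/17

Step 1 — compute v_17(x) by factoring powers of 17 out of the numerator and denominator: v_17(323/9) = 1. Step 2 — apply |x|_p = p^{-v_p(x)} = 17^{-1} = 1/17.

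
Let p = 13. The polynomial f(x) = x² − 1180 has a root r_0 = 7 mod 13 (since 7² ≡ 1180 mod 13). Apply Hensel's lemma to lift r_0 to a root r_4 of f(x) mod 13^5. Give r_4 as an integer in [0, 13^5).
r_4 = 7898 (mod 371293)

Hensel's recurrence: r_{i+1} = r_i − f(r_i)·(f′(r_i))^{-1} mod 13^{i+2}, with f′(x) = 2x. Iterate:
  r_0 = 7 (mod 13)
  r_1 = 124 (mod 169)
  r_2 = 1307 (mod 2197)
  r_3 = 7898 (mod 28561)
  r_4 = 7898 (mod 371293)
Final: r_4 = 7898, and one checks f(r_4) ≡ 0 mod 13^5.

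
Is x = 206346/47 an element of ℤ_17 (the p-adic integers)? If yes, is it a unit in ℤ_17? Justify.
x ∈ ℤ_17 but not a unit; v_17(x) = 3 > 0

ℤ_17 = {x ∈ ℚ_17 : v_17(x) ≥ 0} and ℤ_17^× = {x ∈ ℤ_17 : v_17(x) = 0}. Here v_17(206346/47) = v_17(num) − v_17(den) = 3; compare against these criteria.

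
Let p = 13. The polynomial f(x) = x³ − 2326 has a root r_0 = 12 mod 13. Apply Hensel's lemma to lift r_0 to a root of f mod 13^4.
r_3 = 14858 (mod 28561)

Hensel: r_{i+1} = r_i − f(r_i)/f′(r_i) mod 13^{i+2}, where f′(x) = 3x². Iterate:
  r_0 = 12 (mod 13)
  r_1 = 155 (mod 169)
  r_2 = 1676 (mod 2197)
  r_3 = 14858 (mod 28561)
Final: r = 14858 with f(r) ≡ 0 mod 13^4.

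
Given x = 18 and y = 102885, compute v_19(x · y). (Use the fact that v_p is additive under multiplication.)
v_19(1851930) = 3

v_p(x) = 0 (factor: 18 = 19^0 · 18); v_p(y) = 3 (factor: 102885 = 19^3 · 15). Additivity: v_p(xy) = v_p(x) + v_p(y) = 0 + 3 = 3. (Direct check: xy = 1851930 = 19^3 · (270).)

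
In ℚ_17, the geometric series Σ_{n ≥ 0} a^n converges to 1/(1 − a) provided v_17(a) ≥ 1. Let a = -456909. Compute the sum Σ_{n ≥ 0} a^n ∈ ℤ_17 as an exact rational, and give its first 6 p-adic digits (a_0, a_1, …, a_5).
Σ a^n = 1/(1 − a) = 1/456910;  first 6 digits = (1, 0, 0, 9, 11, 16)

v_17(a) = 3 ≥ 1, so the series converges in ℤ_17 to 1/(1 − a) = 1/(1 − (-456909)) = 1/456910. Expand this rational in ℤ_17: compute digits iteratively via d_i = x_i mod 17, x_{i+1} = (x_i − d_i)/17. The first 6 digits are (1, 0, 0, 9, 11, 16).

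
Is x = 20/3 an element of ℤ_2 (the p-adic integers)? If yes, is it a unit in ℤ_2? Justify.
x ∈ ℤ_2 but not a unit; v_2(x) = 2 > 0

ℤ_2 = {x ∈ ℚ_2 : v_2(x) ≥ 0} and ℤ_2^× = {x ∈ ℤ_2 : v_2(x) = 0}. Here v_2(20/3) = v_2(num) − v_2(den) = 2; compare against these criteria.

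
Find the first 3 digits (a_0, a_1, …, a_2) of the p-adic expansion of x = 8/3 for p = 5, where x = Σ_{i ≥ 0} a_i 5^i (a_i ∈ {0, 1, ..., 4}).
(a_0, …, a_2) = (1, 2, 3)

v_5(8/3) = 0 (numerator and denominator both coprime to 5), so x ∈ ℤ_5^×. Compute digits iteratively via a_i = x_i mod 5, x_{i+1} = (x_i − a_i)/5, with x_0 = x:
  x_0 = 8/3;  a_0 = 1;  x_1 = (x_0 − 1)/5 = 1/3
  x_1 = 1/3;  a_1 = 2;  x_2 = (x_1 − 2)/5 = -1/3
  x_2 = -1/3;  a_2 = 3;  x_3 = (x_2 − 3)/5 = -2/3
Digits: (1, 2, 3).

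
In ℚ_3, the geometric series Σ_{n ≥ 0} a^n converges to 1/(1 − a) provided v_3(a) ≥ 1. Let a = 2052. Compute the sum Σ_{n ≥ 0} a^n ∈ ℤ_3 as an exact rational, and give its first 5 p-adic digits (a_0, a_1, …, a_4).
Σ a^n = 1/(1 − a) = -1/2051;  first 5 digits = (1, 0, 0, 1, 1)

v_3(a) = 3 ≥ 1, so the series converges in ℤ_3 to 1/(1 − a) = 1/(1 − 2052) = -1/2051. Expand this rational in ℤ_3: compute digits iteratively via d_i = x_i mod 3, x_{i+1} = (x_i − d_i)/3. The first 5 digits are (1, 0, 0, 1, 1).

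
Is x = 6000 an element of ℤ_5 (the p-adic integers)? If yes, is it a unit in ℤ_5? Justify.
x ∈ ℤ_5 but not a unit; v_5(x) = 3 > 0

ℤ_5 = {x ∈ ℚ_5 : v_5(x) ≥ 0} and ℤ_5^× = {x ∈ ℤ_5 : v_5(x) = 0}. Here v_5(6000) = v_5(num) − v_5(den) = 3; compare against these criteria.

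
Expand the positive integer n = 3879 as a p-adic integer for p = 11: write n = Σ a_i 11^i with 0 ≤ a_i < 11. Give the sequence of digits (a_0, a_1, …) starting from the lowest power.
(a_0, a_1, …) = (7, 0, 10, 2)

Repeated division by 11 gives the digits low-to-high: 3879 = 7 + 10·11^2 + 2·11^3. Digit sequence: (7, 0, 10, 2).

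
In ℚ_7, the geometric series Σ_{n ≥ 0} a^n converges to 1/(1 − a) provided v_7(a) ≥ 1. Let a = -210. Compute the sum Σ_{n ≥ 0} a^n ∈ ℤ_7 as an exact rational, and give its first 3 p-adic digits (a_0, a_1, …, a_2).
Σ a^n = 1/(1 − a) = 1/211;  first 3 digits = (1, 5, 6)

v_7(a) = 1 ≥ 1, so the series converges in ℤ_7 to 1/(1 − a) = 1/(1 − (-210)) = 1/211. Expand this rational in ℤ_7: compute digits iteratively via d_i = x_i mod 7, x_{i+1} = (x_i − d_i)/7. The first 3 digits are (1, 5, 6).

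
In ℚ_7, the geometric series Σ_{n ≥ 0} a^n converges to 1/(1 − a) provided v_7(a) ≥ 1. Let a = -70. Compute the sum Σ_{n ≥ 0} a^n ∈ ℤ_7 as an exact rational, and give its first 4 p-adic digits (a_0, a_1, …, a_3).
Σ a^n = 1/(1 − a) = 1/71;  first 4 digits = (1, 4, 0, 1)

v_7(a) = 1 ≥ 1, so the series converges in ℤ_7 to 1/(1 − a) = 1/(1 − (-70)) = 1/71. Expand this rational in ℤ_7: compute digits iteratively via d_i = x_i mod 7, x_{i+1} = (x_i − d_i)/7. The first 4 digits are (1, 4, 0, 1).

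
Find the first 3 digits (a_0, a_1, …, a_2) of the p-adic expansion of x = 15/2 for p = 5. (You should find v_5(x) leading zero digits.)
(a_0, …, a_2) = (0, 4, 2)

v_5(15/2) = 1, so a_0 = ... = a_0 = 0. Factor out: x = 5^1 · u with u = 3/2 a unit in ℤ_5. Expand u iteratively via a_{v+i} = u_i mod 5, u_{i+1} = (u_i − a_{v+i})/5:
  u_0 = 3/2;  a_1 = 4;  u_1 = (u_0 − 4)/5 = -1/2
  u_1 = -1/2;  a_2 = 2;  u_2 = (u_1 − 2)/5 = -1/2
Digits: (0, 4, 2).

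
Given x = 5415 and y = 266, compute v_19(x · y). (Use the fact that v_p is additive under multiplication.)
v_19(1440390) = 3

v_p(x) = 2 (factor: 5415 = 19^2 · 15); v_p(y) = 1 (factor: 266 = 19^1 · 14). Additivity: v_p(xy) = v_p(x) + v_p(y) = 2 + 1 = 3. (Direct check: xy = 1440390 = 19^3 · (210).)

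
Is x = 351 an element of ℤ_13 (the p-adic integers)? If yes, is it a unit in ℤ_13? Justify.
x ∈ ℤ_13 but not a unit; v_13(x) = 1 > 0

ℤ_13 = {x ∈ ℚ_13 : v_13(x) ≥ 0} and ℤ_13^× = {x ∈ ℤ_13 : v_13(x) = 0}. Here v_13(351) = v_13(num) − v_13(den) = 1; compare against these criteria.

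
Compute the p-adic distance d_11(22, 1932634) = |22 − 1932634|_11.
d_11(22, 1932634) = 1/161051

Step 1 — x − y = 22 − 1932634 = -1932612. Step 2 — v_11(-1932612) = 5 (factor: -1932612 = −(11^5 · 12); the sign does not affect v_p). Step 3 — |x − y|_11 = 11^{-5} = 1/161051.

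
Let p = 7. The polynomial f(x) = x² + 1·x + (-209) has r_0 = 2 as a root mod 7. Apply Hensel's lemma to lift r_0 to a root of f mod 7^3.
r_2 = 23 (mod 343)

Hensel: r_{i+1} = r_i − f(r_i)·(f′(r_i))^{-1} mod 7^{i+2}, f′(x) = 2x + 1. Iterate:
  r_0 = 2 (mod 7)
  r_1 = 23 (mod 49)
  r_2 = 23 (mod 343)
Final: r = 23 satisfies f(r) ≡ 0 mod 7^3.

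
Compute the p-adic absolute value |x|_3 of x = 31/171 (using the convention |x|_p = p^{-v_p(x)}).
|31/171|_3 = 9

Step 1 — compute v_3(x) by factoring powers of 3 out of the numerator and denominator: v_3(31/171) = -2. Step 2 — apply |x|_p = p^{-v_p(x)} = 3^{2} = 9.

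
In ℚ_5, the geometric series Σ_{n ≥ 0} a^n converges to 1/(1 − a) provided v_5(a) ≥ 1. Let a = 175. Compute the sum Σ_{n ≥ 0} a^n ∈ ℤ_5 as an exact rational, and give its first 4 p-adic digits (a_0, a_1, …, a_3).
Σ a^n = 1/(1 − a) = -1/174;  first 4 digits = (1, 0, 2, 1)

v_5(a) = 2 ≥ 1, so the series converges in ℤ_5 to 1/(1 − a) = 1/(1 − 175) = -1/174. Expand this rational in ℤ_5: compute digits iteratively via d_i = x_i mod 5, x_{i+1} = (x_i − d_i)/5. The first 4 digits are (1, 0, 2, 1).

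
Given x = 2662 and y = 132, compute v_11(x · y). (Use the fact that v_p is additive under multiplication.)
v_11(351384) = 4

v_p(x) = 3 (factor: 2662 = 11^3 · 2); v_p(y) = 1 (factor: 132 = 11^1 · 12). Additivity: v_p(xy) = v_p(x) + v_p(y) = 3 + 1 = 4. (Direct check: xy = 351384 = 11^4 · (24).)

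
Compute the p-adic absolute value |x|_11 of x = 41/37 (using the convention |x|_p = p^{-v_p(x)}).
|41/37|_11 = 1

Step 1 — compute v_11(x) by factoring powers of 11 out of the numerator and denominator: v_11(41/37) = 0. Step 2 — apply |x|_p = p^{-v_p(x)} = 11^{0} = 1.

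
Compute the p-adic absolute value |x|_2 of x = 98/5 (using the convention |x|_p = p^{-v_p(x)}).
|98/5|_2 = 1/2

Step 1 — compute v_2(x) by factoring powers of 2 out of the numerator and denominator: v_2(98/5) = 1. Step 2 — apply |x|_p = p^{-v_p(x)} = 2^{-1} = 1/2.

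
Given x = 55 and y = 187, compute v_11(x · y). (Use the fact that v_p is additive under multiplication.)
v_11(10285) = 2

v_p(x) = 1 (factor: 55 = 11^1 · 5); v_p(y) = 1 (factor: 187 = 11^1 · 17). Additivity: v_p(xy) = v_p(x) + v_p(y) = 1 + 1 = 2. (Direct check: xy = 10285 = 11^2 · (85).)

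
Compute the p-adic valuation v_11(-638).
v_11(-638) = 1

v_11(n) is the largest exponent k such that 11^k divides n. Factor out: -638 = -11^1 · 58. (Sign doesn't affect v_p.) So v_11(-638) = 1.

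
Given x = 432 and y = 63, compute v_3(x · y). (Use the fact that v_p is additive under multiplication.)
v_3(27216) = 5

v_p(x) = 3 (factor: 432 = 3^3 · 16); v_p(y) = 2 (factor: 63 = 3^2 · 7). Additivity: v_p(xy) = v_p(x) + v_p(y) = 3 + 2 = 5. (Direct check: xy = 27216 = 3^5 · (112).)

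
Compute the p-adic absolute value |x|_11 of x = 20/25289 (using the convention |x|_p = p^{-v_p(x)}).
|20/25289|_11 = 1331

Step 1 — compute v_11(x) by factoring powers of 11 out of the numerator and denominator: v_11(20/25289) = -3. Step 2 — apply |x|_p = p^{-v_p(x)} = 11^{3} = 1331.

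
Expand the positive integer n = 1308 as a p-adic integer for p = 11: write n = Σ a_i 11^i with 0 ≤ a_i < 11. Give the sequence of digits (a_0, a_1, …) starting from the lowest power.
(a_0, a_1, …) = (10, 8, 10)

Repeated division by 11 gives the digits low-to-high: 1308 = 10 + 8·11^1 + 10·11^2. Digit sequence: (10, 8, 10).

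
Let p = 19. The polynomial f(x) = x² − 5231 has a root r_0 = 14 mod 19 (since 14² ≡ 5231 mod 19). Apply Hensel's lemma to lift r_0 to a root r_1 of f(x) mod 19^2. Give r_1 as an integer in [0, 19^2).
r_1 = 52 (mod 361)

Hensel's recurrence: r_{i+1} = r_i − f(r_i)·(f′(r_i))^{-1} mod 19^{i+2}, with f′(x) = 2x. Iterate:
  r_0 = 14 (mod 19)
  r_1 = 52 (mod 361)
Final: r_1 = 52, and one checks f(r_1) ≡ 0 mod 19^2.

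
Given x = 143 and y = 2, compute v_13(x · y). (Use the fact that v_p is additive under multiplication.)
v_13(286) = 1

v_p(x) = 1 (factor: 143 = 13^1 · 11); v_p(y) = 0 (factor: 2 = 13^0 · 2). Additivity: v_p(xy) = v_p(x) + v_p(y) = 1 + 0 = 1. (Direct check: xy = 286 = 13^1 · (22).)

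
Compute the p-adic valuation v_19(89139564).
v_19(89139564) = 5

v_19(n) is the largest exponent k such that 19^k divides n. Factor out: 89139564 = 19^5 · 36. (Sign doesn't affect v_p.) So v_19(89139564) = 5.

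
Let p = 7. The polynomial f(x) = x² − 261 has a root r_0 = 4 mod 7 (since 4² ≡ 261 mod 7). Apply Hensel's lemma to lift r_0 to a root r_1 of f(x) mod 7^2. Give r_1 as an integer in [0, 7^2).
r_1 = 4 (mod 49)

Hensel's recurrence: r_{i+1} = r_i − f(r_i)·(f′(r_i))^{-1} mod 7^{i+2}, with f′(x) = 2x. Iterate:
  r_0 = 4 (mod 7)
  r_1 = 4 (mod 49)
Final: r_1 = 4, and one checks f(r_1) ≡ 0 mod 7^2.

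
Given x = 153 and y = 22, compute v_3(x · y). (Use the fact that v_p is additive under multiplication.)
v_3(3366) = 2

v_p(x) = 2 (factor: 153 = 3^2 · 17); v_p(y) = 0 (factor: 22 = 3^0 · 22). Additivity: v_p(xy) = v_p(x) + v_p(y) = 2 + 0 = 2. (Direct check: xy = 3366 = 3^2 · (374).)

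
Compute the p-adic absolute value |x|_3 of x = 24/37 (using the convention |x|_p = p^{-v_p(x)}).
|24/37|_3 = 1/3

Step 1 — compute v_3(x) by factoring powers of 3 out of the numerator and denominator: v_3(24/37) = 1. Step 2 — apply |x|_p = p^{-v_p(x)} = 3^{-1} = 1/3.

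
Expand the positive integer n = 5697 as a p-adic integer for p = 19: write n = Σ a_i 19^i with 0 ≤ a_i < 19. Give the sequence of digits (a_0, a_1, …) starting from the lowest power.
(a_0, a_1, …) = (16, 14, 15)

Repeated division by 19 gives the digits low-to-high: 5697 = 16 + 14·19^1 + 15·19^2. Digit sequence: (16, 14, 15).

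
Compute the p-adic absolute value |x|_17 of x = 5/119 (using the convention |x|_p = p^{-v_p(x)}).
|5/119|_17 = 17

Step 1 — compute v_17(x) by factoring powers of 17 out of the numerator and denominator: v_17(5/119) = -1. Step 2 — apply |x|_p = p^{-v_p(x)} = 17^{1} = 17.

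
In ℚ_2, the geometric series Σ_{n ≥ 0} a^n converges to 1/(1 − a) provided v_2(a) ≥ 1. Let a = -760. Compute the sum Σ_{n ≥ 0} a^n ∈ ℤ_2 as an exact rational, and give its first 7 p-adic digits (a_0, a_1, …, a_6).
Σ a^n = 1/(1 − a) = 1/761;  first 7 digits = (1, 0, 0, 1, 0, 0, 1)

v_2(a) = 3 ≥ 1, so the series converges in ℤ_2 to 1/(1 − a) = 1/(1 − (-760)) = 1/761. Expand this rational in ℤ_2: compute digits iteratively via d_i = x_i mod 2, x_{i+1} = (x_i − d_i)/2. The first 7 digits are (1, 0, 0, 1, 0, 0, 1).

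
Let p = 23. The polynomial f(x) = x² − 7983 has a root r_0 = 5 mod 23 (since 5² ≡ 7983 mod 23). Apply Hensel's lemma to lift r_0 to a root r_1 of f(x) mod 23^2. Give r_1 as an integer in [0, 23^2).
r_1 = 166 (mod 529)

Hensel's recurrence: r_{i+1} = r_i − f(r_i)·(f′(r_i))^{-1} mod 23^{i+2}, with f′(x) = 2x. Iterate:
  r_0 = 5 (mod 23)
  r_1 = 166 (mod 529)
Final: r_1 = 166, and one checks f(r_1) ≡ 0 mod 23^2.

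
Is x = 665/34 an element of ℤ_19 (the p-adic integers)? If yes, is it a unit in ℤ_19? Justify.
x ∈ ℤ_19 but not a unit; v_19(x) = 1 > 0

ℤ_19 = {x ∈ ℚ_19 : v_19(x) ≥ 0} and ℤ_19^× = {x ∈ ℤ_19 : v_19(x) = 0}. Here v_19(665/34) = v_19(num) − v_19(den) = 1; compare against these criteria.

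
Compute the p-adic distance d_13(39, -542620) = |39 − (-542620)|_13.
d_13(39, -542620) = 1/28561

Step 1 — x − y = 39 − (-542620) = 542659. Step 2 — v_13(542659) = 4 (factor: 542659 = (13^4 · 19); the sign does not affect v_p). Step 3 — |x − y|_13 = 13^{-4} = 1/28561.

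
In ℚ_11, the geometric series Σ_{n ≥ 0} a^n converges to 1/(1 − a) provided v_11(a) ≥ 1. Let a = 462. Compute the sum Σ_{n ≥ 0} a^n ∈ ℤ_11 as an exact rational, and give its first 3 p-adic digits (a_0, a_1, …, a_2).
Σ a^n = 1/(1 − a) = -1/461;  first 3 digits = (1, 9, 7)

v_11(a) = 1 ≥ 1, so the series converges in ℤ_11 to 1/(1 − a) = 1/(1 − 462) = -1/461. Expand this rational in ℤ_11: compute digits iteratively via d_i = x_i mod 11, x_{i+1} = (x_i − d_i)/11. The first 3 digits are (1, 9, 7).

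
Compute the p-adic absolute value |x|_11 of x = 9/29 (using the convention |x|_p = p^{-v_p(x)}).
|9/29|_11 = 1

Step 1 — compute v_11(x) by factoring powers of 11 out of the numerator and denominator: v_11(9/29) = 0. Step 2 — apply |x|_p = p^{-v_p(x)} = 11^{0} = 1.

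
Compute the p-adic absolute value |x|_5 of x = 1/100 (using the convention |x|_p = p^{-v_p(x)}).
|1/100|_5 = 25

Step 1 — compute v_5(x) by factoring powers of 5 out of the numerator and denominator: v_5(1/100) = -2. Step 2 — apply |x|_p = p^{-v_p(x)} = 5^{2} = 25.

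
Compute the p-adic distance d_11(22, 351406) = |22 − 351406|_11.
d_11(22, 351406) = 1/14641

Step 1 — x − y = 22 − 351406 = -351384. Step 2 — v_11(-351384) = 4 (factor: -351384 = −(11^4 · 24); the sign does not affect v_p). Step 3 — |x − y|_11 = 11^{-4} = 1/14641.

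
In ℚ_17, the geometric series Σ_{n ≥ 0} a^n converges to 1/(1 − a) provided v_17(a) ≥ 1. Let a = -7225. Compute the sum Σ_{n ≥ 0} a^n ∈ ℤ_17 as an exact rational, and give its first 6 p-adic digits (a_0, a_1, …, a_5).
Σ a^n = 1/(1 − a) = 1/7226;  first 6 digits = (1, 0, 9, 15, 12, 2)

v_17(a) = 2 ≥ 1, so the series converges in ℤ_17 to 1/(1 − a) = 1/(1 − (-7225)) = 1/7226. Expand this rational in ℤ_17: compute digits iteratively via d_i = x_i mod 17, x_{i+1} = (x_i − d_i)/17. The first 6 digits are (1, 0, 9, 15, 12, 2).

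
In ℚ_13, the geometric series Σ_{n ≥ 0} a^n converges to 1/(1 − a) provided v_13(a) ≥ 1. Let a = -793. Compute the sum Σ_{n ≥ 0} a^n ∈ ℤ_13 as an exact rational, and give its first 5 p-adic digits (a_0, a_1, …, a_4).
Σ a^n = 1/(1 − a) = 1/794;  first 5 digits = (1, 4, 11, 11, 3)

v_13(a) = 1 ≥ 1, so the series converges in ℤ_13 to 1/(1 − a) = 1/(1 − (-793)) = 1/794. Expand this rational in ℤ_13: compute digits iteratively via d_i = x_i mod 13, x_{i+1} = (x_i − d_i)/13. The first 5 digits are (1, 4, 11, 11, 3).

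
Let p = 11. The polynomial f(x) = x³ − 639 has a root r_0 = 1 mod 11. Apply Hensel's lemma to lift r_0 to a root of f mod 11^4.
r_3 = 7635 (mod 14641)

Hensel: r_{i+1} = r_i − f(r_i)/f′(r_i) mod 11^{i+2}, where f′(x) = 3x². Iterate:
  r_0 = 1 (mod 11)
  r_1 = 12 (mod 121)
  r_2 = 980 (mod 1331)
  r_3 = 7635 (mod 14641)
Final: r = 7635 with f(r) ≡ 0 mod 11^4.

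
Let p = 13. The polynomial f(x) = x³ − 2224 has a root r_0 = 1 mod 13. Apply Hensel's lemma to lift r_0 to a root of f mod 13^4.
r_3 = 14093 (mod 28561)

Hensel: r_{i+1} = r_i − f(r_i)/f′(r_i) mod 13^{i+2}, where f′(x) = 3x². Iterate:
  r_0 = 1 (mod 13)
  r_1 = 66 (mod 169)
  r_2 = 911 (mod 2197)
  r_3 = 14093 (mod 28561)
Final: r = 14093 with f(r) ≡ 0 mod 13^4.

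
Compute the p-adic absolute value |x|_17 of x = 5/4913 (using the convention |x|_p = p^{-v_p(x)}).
|5/4913|_17 = 4913

Step 1 — compute v_17(x) by factoring powers of 17 out of the numerator and denominator: v_17(5/4913) = -3. Step 2 — apply |x|_p = p^{-v_p(x)} = 17^{3} = 4913.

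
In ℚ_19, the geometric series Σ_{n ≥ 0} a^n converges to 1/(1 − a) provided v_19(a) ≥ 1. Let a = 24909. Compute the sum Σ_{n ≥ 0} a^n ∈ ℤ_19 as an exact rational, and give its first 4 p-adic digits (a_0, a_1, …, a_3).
Σ a^n = 1/(1 − a) = -1/24908;  first 4 digits = (1, 0, 12, 3)

v_19(a) = 2 ≥ 1, so the series converges in ℤ_19 to 1/(1 − a) = 1/(1 − 24909) = -1/24908. Expand this rational in ℤ_19: compute digits iteratively via d_i = x_i mod 19, x_{i+1} = (x_i − d_i)/19. The first 4 digits are (1, 0, 12, 3).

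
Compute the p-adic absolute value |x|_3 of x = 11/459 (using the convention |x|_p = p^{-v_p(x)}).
|11/459|_3 = 27

Step 1 — compute v_3(x) by factoring powers of 3 out of the numerator and denominator: v_3(11/459) = -3. Step 2 — apply |x|_p = p^{-v_p(x)} = 3^{3} = 27.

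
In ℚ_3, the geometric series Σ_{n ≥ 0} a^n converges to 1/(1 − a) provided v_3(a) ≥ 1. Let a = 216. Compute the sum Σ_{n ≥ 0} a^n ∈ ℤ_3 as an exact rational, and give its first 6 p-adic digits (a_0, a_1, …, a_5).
Σ a^n = 1/(1 − a) = -1/215;  first 6 digits = (1, 0, 0, 2, 2, 0)

v_3(a) = 3 ≥ 1, so the series converges in ℤ_3 to 1/(1 − a) = 1/(1 − 216) = -1/215. Expand this rational in ℤ_3: compute digits iteratively via d_i = x_i mod 3, x_{i+1} = (x_i − d_i)/3. The first 6 digits are (1, 0, 0, 2, 2, 0).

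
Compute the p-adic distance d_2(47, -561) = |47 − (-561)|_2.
d_2(47, -561) = 1/32

Step 1 — x − y = 47 − (-561) = 608. Step 2 — v_2(608) = 5 (factor: 608 = (2^5 · 19); the sign does not affect v_p). Step 3 — |x − y|_2 = 2^{-5} = 1/32.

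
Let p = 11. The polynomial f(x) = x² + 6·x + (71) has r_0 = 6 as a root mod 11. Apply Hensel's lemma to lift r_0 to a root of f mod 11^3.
r_2 = 1161 (mod 1331)

Hensel: r_{i+1} = r_i − f(r_i)·(f′(r_i))^{-1} mod 11^{i+2}, f′(x) = 2x + 6. Iterate:
  r_0 = 6 (mod 11)
  r_1 = 72 (mod 121)
  r_2 = 1161 (mod 1331)
Final: r = 1161 satisfies f(r) ≡ 0 mod 11^3.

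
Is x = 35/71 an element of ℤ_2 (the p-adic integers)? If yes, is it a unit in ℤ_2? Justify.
x ∈ ℤ_2^× (unit); v_2(x) = 0

ℤ_2 = {x ∈ ℚ_2 : v_2(x) ≥ 0} and ℤ_2^× = {x ∈ ℤ_2 : v_2(x) = 0}. Here v_2(35/71) = v_2(num) − v_2(den) = 0; compare against these criteria.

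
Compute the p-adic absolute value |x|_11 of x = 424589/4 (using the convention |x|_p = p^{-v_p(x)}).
|424589/4|_11 = 1/14641

Step 1 — compute v_11(x) by factoring powers of 11 out of the numerator and denominator: v_11(424589/4) = 4. Step 2 — apply |x|_p = p^{-v_p(x)} = 11^{-4} = 1/14641.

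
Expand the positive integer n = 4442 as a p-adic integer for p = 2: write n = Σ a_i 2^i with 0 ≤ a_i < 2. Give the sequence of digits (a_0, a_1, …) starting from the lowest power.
(a_0, a_1, …) = (0, 1, 0, 1, 1, 0, 1, 0, 1, 0, 0, 0, 1)

Repeated division by 2 gives the digits low-to-high: 4442 = 1·2^1 + 1·2^3 + 1·2^4 + 1·2^6 + 1·2^8 + 1·2^12. Digit sequence: (0, 1, 0, 1, 1, 0, 1, 0, 1, 0, 0, 0, 1).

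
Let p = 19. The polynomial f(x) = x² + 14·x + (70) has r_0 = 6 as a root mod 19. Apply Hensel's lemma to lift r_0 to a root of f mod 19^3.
r_2 = 1887 (mod 6859)

Hensel: r_{i+1} = r_i − f(r_i)·(f′(r_i))^{-1} mod 19^{i+2}, f′(x) = 2x + 14. Iterate:
  r_0 = 6 (mod 19)
  r_1 = 82 (mod 361)
  r_2 = 1887 (mod 6859)
Final: r = 1887 satisfies f(r) ≡ 0 mod 19^3.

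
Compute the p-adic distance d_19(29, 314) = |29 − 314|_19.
d_19(29, 314) = 1/19

Step 1 — x − y = 29 − 314 = -285. Step 2 — v_19(-285) = 1 (factor: -285 = −(19^1 · 15); the sign does not affect v_p). Step 3 — |x − y|_19 = 19^{-1} = 1/19.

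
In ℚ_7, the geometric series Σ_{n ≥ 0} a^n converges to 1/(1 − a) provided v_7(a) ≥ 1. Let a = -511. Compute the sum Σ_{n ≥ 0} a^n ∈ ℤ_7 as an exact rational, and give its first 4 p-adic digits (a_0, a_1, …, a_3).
Σ a^n = 1/(1 − a) = 1/512;  first 4 digits = (1, 4, 5, 4)

v_7(a) = 1 ≥ 1, so the series converges in ℤ_7 to 1/(1 − a) = 1/(1 − (-511)) = 1/512. Expand this rational in ℤ_7: compute digits iteratively via d_i = x_i mod 7, x_{i+1} = (x_i − d_i)/7. The first 4 digits are (1, 4, 5, 4).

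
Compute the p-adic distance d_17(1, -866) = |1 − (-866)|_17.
d_17(1, -866) = 1/289

Step 1 — x − y = 1 − (-866) = 867. Step 2 — v_17(867) = 2 (factor: 867 = (17^2 · 3); the sign does not affect v_p). Step 3 — |x − y|_17 = 17^{-2} = 1/289.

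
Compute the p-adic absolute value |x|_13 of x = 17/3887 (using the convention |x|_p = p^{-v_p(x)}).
|17/3887|_13 = 169

Step 1 — compute v_13(x) by factoring powers of 13 out of the numerator and denominator: v_13(17/3887) = -2. Step 2 — apply |x|_p = p^{-v_p(x)} = 13^{2} = 169.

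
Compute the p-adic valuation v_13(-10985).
v_13(-10985) = 3

v_13(n) is the largest exponent k such that 13^k divides n. Factor out: -10985 = -13^3 · 5. (Sign doesn't affect v_p.) So v_13(-10985) = 3.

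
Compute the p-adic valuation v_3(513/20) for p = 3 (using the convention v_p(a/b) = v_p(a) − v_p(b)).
v_3(513/20) = 3

Factor powers of 3 from the numerator and denominator of the reduced fraction: 513 = 3^3 · 19 and 20 = 3^0 · 20. Apply v_p(a/b) = v_p(a) − v_p(b): v_3(513/20) = 3 − 0 = 3.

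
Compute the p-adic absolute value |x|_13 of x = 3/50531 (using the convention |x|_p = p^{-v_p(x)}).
|3/50531|_13 = 2197

Step 1 — compute v_13(x) by factoring powers of 13 out of the numerator and denominator: v_13(3/50531) = -3. Step 2 — apply |x|_p = p^{-v_p(x)} = 13^{3} = 2197.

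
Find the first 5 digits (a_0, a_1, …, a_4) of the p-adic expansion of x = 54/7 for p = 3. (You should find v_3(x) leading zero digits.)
(a_0, …, a_4) = (0, 0, 0, 2, 2)

v_3(54/7) = 3, so a_0 = ... = a_2 = 0. Factor out: x = 3^3 · u with u = 2/7 a unit in ℤ_3. Expand u iteratively via a_{v+i} = u_i mod 3, u_{i+1} = (u_i − a_{v+i})/3:
  u_0 = 2/7;  a_3 = 2;  u_1 = (u_0 − 2)/3 = -4/7
  u_1 = -4/7;  a_4 = 2;  u_2 = (u_1 − 2)/3 = -6/7
Digits: (0, 0, 0, 2, 2).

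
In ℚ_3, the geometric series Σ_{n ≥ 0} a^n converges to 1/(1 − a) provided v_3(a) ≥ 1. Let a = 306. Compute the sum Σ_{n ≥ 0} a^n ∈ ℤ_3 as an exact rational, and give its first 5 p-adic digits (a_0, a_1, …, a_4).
Σ a^n = 1/(1 − a) = -1/305;  first 5 digits = (1, 0, 1, 2, 1)

v_3(a) = 2 ≥ 1, so the series converges in ℤ_3 to 1/(1 − a) = 1/(1 − 306) = -1/305. Expand this rational in ℤ_3: compute digits iteratively via d_i = x_i mod 3, x_{i+1} = (x_i − d_i)/3. The first 5 digits are (1, 0, 1, 2, 1).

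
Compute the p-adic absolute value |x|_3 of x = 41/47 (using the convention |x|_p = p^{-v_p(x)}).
|41/47|_3 = 1

Step 1 — compute v_3(x) by factoring powers of 3 out of the numerator and denominator: v_3(41/47) = 0. Step 2 — apply |x|_p = p^{-v_p(x)} = 3^{0} = 1.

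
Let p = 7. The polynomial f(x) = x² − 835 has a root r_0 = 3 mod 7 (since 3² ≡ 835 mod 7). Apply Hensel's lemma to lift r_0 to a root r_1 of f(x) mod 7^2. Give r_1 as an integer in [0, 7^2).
r_1 = 10 (mod 49)

Hensel's recurrence: r_{i+1} = r_i − f(r_i)·(f′(r_i))^{-1} mod 7^{i+2}, with f′(x) = 2x. Iterate:
  r_0 = 3 (mod 7)
  r_1 = 10 (mod 49)
Final: r_1 = 10, and one checks f(r_1) ≡ 0 mod 7^2.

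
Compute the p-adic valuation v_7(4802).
v_7(4802) = 4

v_7(n) is the largest exponent k such that 7^k divides n. Factor out: 4802 = 7^4 · 2. (Sign doesn't affect v_p.) So v_7(4802) = 4.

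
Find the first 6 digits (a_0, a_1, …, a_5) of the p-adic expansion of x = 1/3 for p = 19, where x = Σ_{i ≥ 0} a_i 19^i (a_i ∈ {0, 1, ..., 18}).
(a_0, …, a_5) = (13, 12, 12, 12, 12, 12)

v_19(1/3) = 0 (numerator and denominator both coprime to 19), so x ∈ ℤ_19^×. Compute digits iteratively via a_i = x_i mod 19, x_{i+1} = (x_i − a_i)/19, with x_0 = x:
  x_0 = 1/3;  a_0 = 13;  x_1 = (x_0 − 13)/19 = -2/3
  x_1 = -2/3;  a_1 = 12;  x_2 = (x_1 − 12)/19 = -2/3
  x_2 = -2/3;  a_2 = 12;  x_3 = (x_2 − 12)/19 = -2/3
  x_3 = -2/3;  a_3 = 12;  x_4 = (x_3 − 12)/19 = -2/3
  x_4 = -2/3;  a_4 = 12;  x_5 = (x_4 − 12)/19 = -2/3
  x_5 = -2/3;  a_5 = 12;  x_6 = (x_5 − 12)/19 = -2/3
Digits: (13, 12, 12, 12, 12, 12).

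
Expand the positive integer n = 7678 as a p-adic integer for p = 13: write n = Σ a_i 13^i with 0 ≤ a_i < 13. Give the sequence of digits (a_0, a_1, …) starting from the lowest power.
(a_0, a_1, …) = (8, 5, 6, 3)

Repeated division by 13 gives the digits low-to-high: 7678 = 8 + 5·13^1 + 6·13^2 + 3·13^3. Digit sequence: (8, 5, 6, 3).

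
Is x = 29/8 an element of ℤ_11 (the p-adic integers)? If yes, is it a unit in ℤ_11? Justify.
x ∈ ℤ_11^× (unit); v_11(x) = 0

ℤ_11 = {x ∈ ℚ_11 : v_11(x) ≥ 0} and ℤ_11^× = {x ∈ ℤ_11 : v_11(x) = 0}. Here v_11(29/8) = v_11(num) − v_11(den) = 0; compare against these criteria.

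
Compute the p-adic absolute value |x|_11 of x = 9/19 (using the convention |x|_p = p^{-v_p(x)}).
|9/19|_11 = 1

Step 1 — compute v_11(x) by factoring powers of 11 out of the numerator and denominator: v_11(9/19) = 0. Step 2 — apply |x|_p = p^{-v_p(x)} = 11^{0} = 1.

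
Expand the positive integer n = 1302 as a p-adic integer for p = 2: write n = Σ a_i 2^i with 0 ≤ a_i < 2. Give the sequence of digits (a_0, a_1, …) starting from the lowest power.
(a_0, a_1, …) = (0, 1, 1, 0, 1, 0, 0, 0, 1, 0, 1)

Repeated division by 2 gives the digits low-to-high: 1302 = 1·2^1 + 1·2^2 + 1·2^4 + 1·2^8 + 1·2^10. Digit sequence: (0, 1, 1, 0, 1, 0, 0, 0, 1, 0, 1).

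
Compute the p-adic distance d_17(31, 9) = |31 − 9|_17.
d_17(31, 9) = 1

Step 1 — x − y = 31 − 9 = 22. Step 2 — v_17(22) = 0 (factor: 22 = (17^0 · 22); the sign does not affect v_p). Step 3 — |x − y|_17 = 17^{0} = 1.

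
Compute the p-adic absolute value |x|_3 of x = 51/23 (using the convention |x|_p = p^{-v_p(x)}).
|51/23|_3 = 1/3

Step 1 — compute v_3(x) by factoring powers of 3 out of the numerator and denominator: v_3(51/23) = 1. Step 2 — apply |x|_p = p^{-v_p(x)} = 3^{-1} = 1/3.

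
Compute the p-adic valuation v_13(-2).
v_13(-2) = 0

v_13(n) is the largest exponent k such that 13^k divides n. Factor out: -2 = -13^0 · 2. (Sign doesn't affect v_p.) So v_13(-2) = 0.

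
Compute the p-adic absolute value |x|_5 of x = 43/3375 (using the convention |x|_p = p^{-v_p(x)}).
|43/3375|_5 = 125

Step 1 — compute v_5(x) by factoring powers of 5 out of the numerator and denominator: v_5(43/3375) = -3. Step 2 — apply |x|_p = p^{-v_p(x)} = 5^{3} = 125.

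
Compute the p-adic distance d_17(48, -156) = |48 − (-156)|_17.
d_17(48, -156) = 1/17

Step 1 — x − y = 48 − (-156) = 204. Step 2 — v_17(204) = 1 (factor: 204 = (17^1 · 12); the sign does not affect v_p). Step 3 — |x − y|_17 = 17^{-1} = 1/17.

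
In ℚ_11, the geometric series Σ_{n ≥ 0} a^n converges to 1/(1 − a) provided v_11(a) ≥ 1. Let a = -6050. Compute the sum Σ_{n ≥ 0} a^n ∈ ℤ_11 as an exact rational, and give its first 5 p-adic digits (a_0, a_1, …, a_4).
Σ a^n = 1/(1 − a) = 1/6051;  first 5 digits = (1, 0, 5, 6, 2)

v_11(a) = 2 ≥ 1, so the series converges in ℤ_11 to 1/(1 − a) = 1/(1 − (-6050)) = 1/6051. Expand this rational in ℤ_11: compute digits iteratively via d_i = x_i mod 11, x_{i+1} = (x_i − d_i)/11. The first 5 digits are (1, 0, 5, 6, 2).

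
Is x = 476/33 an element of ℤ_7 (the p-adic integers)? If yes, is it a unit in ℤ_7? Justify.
x ∈ ℤ_7 but not a unit; v_7(x) = 1 > 0

ℤ_7 = {x ∈ ℚ_7 : v_7(x) ≥ 0} and ℤ_7^× = {x ∈ ℤ_7 : v_7(x) = 0}. Here v_7(476/33) = v_7(num) − v_7(den) = 1; compare against these criteria.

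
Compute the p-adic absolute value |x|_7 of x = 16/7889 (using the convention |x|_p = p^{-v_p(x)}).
|16/7889|_7 = 343

Step 1 — compute v_7(x) by factoring powers of 7 out of the numerator and denominator: v_7(16/7889) = -3. Step 2 — apply |x|_p = p^{-v_p(x)} = 7^{3} = 343.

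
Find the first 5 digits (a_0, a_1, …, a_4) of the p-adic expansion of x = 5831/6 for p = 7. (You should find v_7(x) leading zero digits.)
(a_0, …, a_4) = (0, 0, 0, 4, 1)

v_7(5831/6) = 3, so a_0 = ... = a_2 = 0. Factor out: x = 7^3 · u with u = 17/6 a unit in ℤ_7. Expand u iteratively via a_{v+i} = u_i mod 7, u_{i+1} = (u_i − a_{v+i})/7:
  u_0 = 17/6;  a_3 = 4;  u_1 = (u_0 − 4)/7 = -1/6
  u_1 = -1/6;  a_4 = 1;  u_2 = (u_1 − 1)/7 = -1/6
Digits: (0, 0, 0, 4, 1).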